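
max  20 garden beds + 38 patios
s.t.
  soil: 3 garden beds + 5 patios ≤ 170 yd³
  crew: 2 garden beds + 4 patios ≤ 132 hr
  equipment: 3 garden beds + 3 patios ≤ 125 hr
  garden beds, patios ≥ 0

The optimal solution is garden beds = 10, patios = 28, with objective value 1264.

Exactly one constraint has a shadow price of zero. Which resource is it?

soil: 170/170 (binding)
crew: 132/132 (binding)
equipment: 114/125 (slack 11)
By complementary slackness, a constraint with positive slack has shadow price 0 → equipment.

equipment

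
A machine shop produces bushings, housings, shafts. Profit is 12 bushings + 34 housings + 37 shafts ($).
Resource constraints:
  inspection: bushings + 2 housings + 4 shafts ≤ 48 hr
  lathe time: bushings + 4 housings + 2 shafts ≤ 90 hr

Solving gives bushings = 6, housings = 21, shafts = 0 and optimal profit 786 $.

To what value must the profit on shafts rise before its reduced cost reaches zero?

38

Both inspection and lathe time are binding at x*.
The binding rows give the dual system: 1·y_inspection + 1·y_lathe time = 12 and 2·y_inspection + 4·y_lathe time = 34.
This yields shadow prices y_inspection = 7, y_lathe time = 5.
shafts enters the basis when its profit ≥ yᵀa₃ = 7·4 + 5·2 = 38.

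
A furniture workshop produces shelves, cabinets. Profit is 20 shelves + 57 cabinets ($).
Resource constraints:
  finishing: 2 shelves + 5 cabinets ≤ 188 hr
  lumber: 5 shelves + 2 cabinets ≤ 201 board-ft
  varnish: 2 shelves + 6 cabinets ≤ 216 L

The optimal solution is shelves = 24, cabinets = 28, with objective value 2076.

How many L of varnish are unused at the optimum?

varnish used = 2·24 + 6·28 = 216; slack = 216 − 216 = 0.

0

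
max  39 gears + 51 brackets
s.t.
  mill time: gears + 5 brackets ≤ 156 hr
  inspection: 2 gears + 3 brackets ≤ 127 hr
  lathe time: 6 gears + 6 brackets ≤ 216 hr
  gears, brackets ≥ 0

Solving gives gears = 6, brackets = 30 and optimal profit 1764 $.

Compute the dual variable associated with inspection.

0

Check each constraint at x*: mill time 156/156 (tight); inspection 102/127 (slack 25); lathe time 216/216 (tight).
Since inspection is not tight, its dual is 0.
From A_Bᵀ y = c: 1·y_mill time + 6·y_lathe time = 39; 5·y_mill time + 6·y_lathe time = 51.
Solving: y_mill time = 3, y_lathe time = 6.
Shadow price of inspection = 0.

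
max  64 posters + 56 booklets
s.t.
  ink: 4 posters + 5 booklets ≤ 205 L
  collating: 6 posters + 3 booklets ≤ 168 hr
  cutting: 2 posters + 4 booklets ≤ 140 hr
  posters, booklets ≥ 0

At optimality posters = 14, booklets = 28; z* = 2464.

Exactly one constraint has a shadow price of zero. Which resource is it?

ink: 196/205 (slack 9)
collating: 168/168 (binding)
cutting: 140/140 (binding)
By complementary slackness, a constraint with positive slack has shadow price 0 → ink.

ink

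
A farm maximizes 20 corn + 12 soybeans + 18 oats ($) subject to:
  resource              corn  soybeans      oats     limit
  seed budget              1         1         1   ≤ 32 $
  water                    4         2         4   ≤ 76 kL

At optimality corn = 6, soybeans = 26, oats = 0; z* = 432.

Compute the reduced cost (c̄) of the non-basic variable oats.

-2

Both seed budget and water are binding at x*.
The binding rows give the dual system: 1·y_seed budget + 4·y_water = 20 and 1·y_seed budget + 2·y_water = 12.
This yields shadow prices y_seed budget = 4, y_water = 4.
Reduced cost of oats: c₃ − yᵀa₃ = 18 − (4·1 + 4·4) = 18 − 20 = -2.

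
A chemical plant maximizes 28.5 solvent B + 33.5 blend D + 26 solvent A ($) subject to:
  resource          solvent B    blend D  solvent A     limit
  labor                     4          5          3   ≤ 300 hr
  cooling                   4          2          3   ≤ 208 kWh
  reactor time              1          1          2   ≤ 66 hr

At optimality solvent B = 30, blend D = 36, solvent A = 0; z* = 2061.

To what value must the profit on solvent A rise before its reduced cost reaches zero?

Check each constraint at x*: labor 300/300 (tight); cooling 192/208 (slack 16); reactor time 66/66 (tight).
Slack constraints have shadow price 0 (complementary slackness).
From A_Bᵀ y = c: 4·y_labor + 1·y_reactor time = 28.5; 5·y_labor + 1·y_reactor time = 33.5.
This yields shadow prices y_labor = 5, y_reactor time = 8.5.
solvent A enters the basis when its profit ≥ yᵀa₃ = 5·3 + 8.5·2 = 32.

32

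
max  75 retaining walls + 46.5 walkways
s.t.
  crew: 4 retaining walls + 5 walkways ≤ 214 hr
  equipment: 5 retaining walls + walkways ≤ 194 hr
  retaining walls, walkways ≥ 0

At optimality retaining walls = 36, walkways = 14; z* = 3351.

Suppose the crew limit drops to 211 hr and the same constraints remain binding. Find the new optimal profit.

3328.5

Check each constraint at x*: crew 214/214 (tight); equipment 194/194 (tight).
From A_Bᵀ y = c: 4·y_crew + 5·y_equipment = 75; 5·y_crew + 1·y_equipment = 46.5.
Solving: y_crew = 7.5, y_equipment = 9.
Δz = y_crew·Δb = 7.5 × (-3) = -22.5, so new z* = 3351 − 22.5 = 3328.5.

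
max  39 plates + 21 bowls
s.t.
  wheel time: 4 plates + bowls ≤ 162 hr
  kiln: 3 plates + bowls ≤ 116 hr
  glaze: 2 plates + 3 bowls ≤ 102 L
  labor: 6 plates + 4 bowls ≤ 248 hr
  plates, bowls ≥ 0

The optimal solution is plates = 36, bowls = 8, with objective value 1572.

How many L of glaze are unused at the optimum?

6

glaze used = 2·36 + 3·8 = 96; slack = 102 − 96 = 6.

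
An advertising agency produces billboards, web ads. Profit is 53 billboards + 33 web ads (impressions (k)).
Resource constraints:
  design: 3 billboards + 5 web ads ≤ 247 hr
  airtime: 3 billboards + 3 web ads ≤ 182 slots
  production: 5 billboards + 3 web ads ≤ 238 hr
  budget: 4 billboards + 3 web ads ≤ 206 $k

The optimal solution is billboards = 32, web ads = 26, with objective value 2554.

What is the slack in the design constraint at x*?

design used = 3·32 + 5·26 = 226; slack = 247 − 226 = 21.

21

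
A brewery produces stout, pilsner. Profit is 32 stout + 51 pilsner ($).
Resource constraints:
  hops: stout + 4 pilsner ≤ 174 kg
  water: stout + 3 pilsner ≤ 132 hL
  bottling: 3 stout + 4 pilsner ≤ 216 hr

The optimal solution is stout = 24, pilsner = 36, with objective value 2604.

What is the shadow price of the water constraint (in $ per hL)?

Check each constraint at x*: hops 168/174 (slack 6); water 132/132 (tight); bottling 216/216 (tight).
By complementary slackness, y = 0 for the non-binding constraint.
From A_Bᵀ y = c: 1·y_water + 3·y_bottling = 32; 3·y_water + 4·y_bottling = 51.
→ y_water = 5 and y_bottling = 9.
Shadow price of water = 5.

5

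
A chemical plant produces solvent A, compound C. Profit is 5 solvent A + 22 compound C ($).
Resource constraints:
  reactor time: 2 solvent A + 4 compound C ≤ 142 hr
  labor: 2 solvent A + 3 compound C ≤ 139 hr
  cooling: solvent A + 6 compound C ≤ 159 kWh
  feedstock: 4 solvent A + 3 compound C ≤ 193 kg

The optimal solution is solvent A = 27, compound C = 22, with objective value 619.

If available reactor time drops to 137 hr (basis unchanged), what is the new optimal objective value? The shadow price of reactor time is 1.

Δb = -5, so new z* = 619 + (1)·(-5) = 619 − 5 = 614.

614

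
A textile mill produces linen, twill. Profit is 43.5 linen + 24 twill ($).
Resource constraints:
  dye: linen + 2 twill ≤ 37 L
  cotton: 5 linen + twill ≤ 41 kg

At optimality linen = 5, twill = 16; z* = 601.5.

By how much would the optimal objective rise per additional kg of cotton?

Both dye and cotton are binding at x*.
From A_Bᵀ y = c: 1·y_dye + 5·y_cotton = 43.5; 2·y_dye + 1·y_cotton = 24.
→ y_dye = 8.5 and y_cotton = 7.
Shadow price of cotton = 7.

7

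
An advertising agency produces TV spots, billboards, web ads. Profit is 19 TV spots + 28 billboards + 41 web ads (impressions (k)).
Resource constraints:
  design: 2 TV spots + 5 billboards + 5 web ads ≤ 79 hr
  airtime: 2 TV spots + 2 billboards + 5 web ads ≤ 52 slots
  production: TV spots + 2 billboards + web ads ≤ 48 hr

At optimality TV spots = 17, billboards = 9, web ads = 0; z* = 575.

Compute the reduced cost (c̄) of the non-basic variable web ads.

-6.5

At the optimum: design uses 79 of 79 (binding); airtime uses 52 of 52 (binding); production uses 35 of 48 (slack = 13).
Slack constraints have shadow price 0 (complementary slackness).
Dual feasibility on the basic columns requires 2·y_design + 2·y_airtime = 19, 5·y_design + 2·y_airtime = 28.
This yields shadow prices y_design = 3, y_airtime = 6.5.
Reduced cost of web ads: c₃ − yᵀa₃ = 41 − (3·5 + 6.5·5) = 41 − 47.5 = -6.5.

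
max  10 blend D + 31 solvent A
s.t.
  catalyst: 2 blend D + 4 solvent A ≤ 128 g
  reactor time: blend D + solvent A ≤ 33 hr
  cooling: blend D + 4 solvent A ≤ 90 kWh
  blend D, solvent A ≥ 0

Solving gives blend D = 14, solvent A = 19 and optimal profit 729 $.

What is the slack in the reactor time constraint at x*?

0

reactor time used = 1·14 + 1·19 = 33; slack = 33 − 33 = 0.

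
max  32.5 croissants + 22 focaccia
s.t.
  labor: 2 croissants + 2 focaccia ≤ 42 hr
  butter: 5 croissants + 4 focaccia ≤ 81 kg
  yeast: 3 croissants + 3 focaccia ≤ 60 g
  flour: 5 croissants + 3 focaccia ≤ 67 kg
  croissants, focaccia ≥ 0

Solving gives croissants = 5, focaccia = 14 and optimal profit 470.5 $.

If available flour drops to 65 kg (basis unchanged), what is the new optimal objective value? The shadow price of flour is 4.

462.5

Δb = -2, so new z* = 470.5 + (4)·(-2) = 470.5 − 8 = 462.5.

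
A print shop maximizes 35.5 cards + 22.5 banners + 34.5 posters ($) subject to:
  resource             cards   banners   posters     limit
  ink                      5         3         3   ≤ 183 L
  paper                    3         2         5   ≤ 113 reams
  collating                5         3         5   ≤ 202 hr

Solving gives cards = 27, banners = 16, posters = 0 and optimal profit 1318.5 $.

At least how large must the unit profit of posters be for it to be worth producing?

Binding: ink and paper. Non-binding: collating (19 unused).
Slack constraints have shadow price 0 (complementary slackness).
The binding rows give the dual system: 5·y_ink + 3·y_paper = 35.5 and 3·y_ink + 2·y_paper = 22.5.
Solving: y_ink = 3.5, y_paper = 6.
posters enters the basis when its profit ≥ yᵀa₃ = 3.5·3 + 6·5 = 40.5.

40.5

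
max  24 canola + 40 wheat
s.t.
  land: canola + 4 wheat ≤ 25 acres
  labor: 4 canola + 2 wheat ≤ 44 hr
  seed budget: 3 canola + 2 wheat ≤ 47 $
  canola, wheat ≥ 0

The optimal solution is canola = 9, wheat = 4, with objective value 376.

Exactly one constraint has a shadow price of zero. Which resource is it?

land: 25/25 (binding)
labor: 44/44 (binding)
seed budget: 35/47 (slack 12)
By complementary slackness, a constraint with positive slack has shadow price 0 → seed budget.

seed budget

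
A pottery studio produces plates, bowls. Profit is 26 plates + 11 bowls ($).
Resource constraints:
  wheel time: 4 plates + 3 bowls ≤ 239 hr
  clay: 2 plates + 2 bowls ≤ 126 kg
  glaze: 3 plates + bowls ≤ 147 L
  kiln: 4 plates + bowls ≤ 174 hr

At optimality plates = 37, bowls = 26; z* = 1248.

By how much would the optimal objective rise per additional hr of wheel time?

0

Binding: clay and kiln. Non-binding: wheel time (13 unused), glaze (10 unused).
Since wheel time, glaze are not tight, their duals are 0.
The binding rows give the dual system: 2·y_clay + 4·y_kiln = 26 and 2·y_clay + 1·y_kiln = 11.
Solving: y_clay = 3, y_kiln = 5.
Shadow price of wheel time = 0.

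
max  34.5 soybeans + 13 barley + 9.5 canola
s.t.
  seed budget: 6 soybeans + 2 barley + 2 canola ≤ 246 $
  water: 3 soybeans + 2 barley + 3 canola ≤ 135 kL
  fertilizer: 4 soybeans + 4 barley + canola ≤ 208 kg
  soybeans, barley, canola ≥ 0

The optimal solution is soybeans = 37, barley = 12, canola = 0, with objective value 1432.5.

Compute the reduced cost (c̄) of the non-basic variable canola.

-5

At the optimum: seed budget uses 246 of 246 (binding); water uses 135 of 135 (binding); fertilizer uses 196 of 208 (slack = 12).
Since fertilizer is not tight, its dual is 0.
Dual feasibility on the basic columns requires 6·y_seed budget + 3·y_water = 34.5, 2·y_seed budget + 2·y_water = 13.
Solving: y_seed budget = 5, y_water = 1.5.
Reduced cost of canola: c₃ − yᵀa₃ = 9.5 − (5·2 + 1.5·3) = 9.5 − 14.5 = -5.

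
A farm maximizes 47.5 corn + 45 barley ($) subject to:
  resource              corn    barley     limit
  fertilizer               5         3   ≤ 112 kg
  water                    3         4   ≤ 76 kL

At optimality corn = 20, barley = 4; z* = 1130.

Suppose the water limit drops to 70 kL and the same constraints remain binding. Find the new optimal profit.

Both fertilizer and water are binding at x*.
Dual feasibility on the basic columns requires 5·y_fertilizer + 3·y_water = 47.5, 3·y_fertilizer + 4·y_water = 45.
This yields shadow prices y_fertilizer = 5, y_water = 7.5.
Δz = y_water·Δb = 7.5 × (-6) = -45, so new z* = 1130 − 45 = 1085.

1085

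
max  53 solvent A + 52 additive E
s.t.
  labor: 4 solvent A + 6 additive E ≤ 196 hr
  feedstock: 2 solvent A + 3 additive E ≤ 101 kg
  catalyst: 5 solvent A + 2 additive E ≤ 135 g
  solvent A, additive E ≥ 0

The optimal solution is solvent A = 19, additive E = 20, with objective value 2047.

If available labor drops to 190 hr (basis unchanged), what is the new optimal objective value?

2005

Binding: labor and catalyst. Non-binding: feedstock (3 unused).
Since feedstock is not tight, its dual is 0.
From A_Bᵀ y = c: 4·y_labor + 5·y_catalyst = 53; 6·y_labor + 2·y_catalyst = 52.
This yields shadow prices y_labor = 7, y_catalyst = 5.
Δz = y_labor·Δb = 7 × (-6) = -42, so new z* = 2047 − 42 = 2005.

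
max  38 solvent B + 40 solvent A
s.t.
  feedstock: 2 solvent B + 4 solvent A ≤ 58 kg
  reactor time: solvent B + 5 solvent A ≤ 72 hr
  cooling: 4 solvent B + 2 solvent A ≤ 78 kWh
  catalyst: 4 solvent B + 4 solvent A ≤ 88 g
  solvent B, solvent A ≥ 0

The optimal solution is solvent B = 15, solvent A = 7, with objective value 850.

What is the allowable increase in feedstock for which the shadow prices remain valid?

Binding constraints: feedstock, catalyst. The basis is B = [[2,4],[4,4]] with det -8.
Per unit increase in feedstock, x* moves by d = (-0.5, 0.5).
The basis stays optimal until reactor time becomes binding; allowable increase = 11 kg.

11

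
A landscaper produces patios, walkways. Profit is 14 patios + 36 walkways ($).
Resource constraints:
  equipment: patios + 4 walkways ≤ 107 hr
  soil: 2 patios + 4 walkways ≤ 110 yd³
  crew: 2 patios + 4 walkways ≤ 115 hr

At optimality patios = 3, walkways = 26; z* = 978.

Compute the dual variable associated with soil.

5

Binding: equipment and soil. Non-binding: crew (5 unused).
Since crew is not tight, its dual is 0.
Dual feasibility on the basic columns requires 1·y_equipment + 2·y_soil = 14, 4·y_equipment + 4·y_soil = 36.
Solving: y_equipment = 4, y_soil = 5.
Shadow price of soil = 5.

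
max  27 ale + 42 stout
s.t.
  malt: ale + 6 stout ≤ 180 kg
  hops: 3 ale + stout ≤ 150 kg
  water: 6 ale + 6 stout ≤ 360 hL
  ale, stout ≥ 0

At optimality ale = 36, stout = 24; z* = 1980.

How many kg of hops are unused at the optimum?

18

hops used = 3·36 + 1·24 = 132; slack = 150 − 132 = 18.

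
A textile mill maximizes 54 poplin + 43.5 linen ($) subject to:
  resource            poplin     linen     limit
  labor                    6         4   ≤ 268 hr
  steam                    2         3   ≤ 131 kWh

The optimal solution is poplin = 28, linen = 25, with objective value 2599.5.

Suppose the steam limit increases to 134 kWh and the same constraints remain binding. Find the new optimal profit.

2613

Check each constraint at x*: labor 268/268 (tight); steam 131/131 (tight).
From A_Bᵀ y = c: 6·y_labor + 2·y_steam = 54; 4·y_labor + 3·y_steam = 43.5.
This yields shadow prices y_labor = 7.5, y_steam = 4.5.
Δz = y_steam·Δb = 4.5 × (3) = 13.5, so new z* = 2599.5 + 13.5 = 2613.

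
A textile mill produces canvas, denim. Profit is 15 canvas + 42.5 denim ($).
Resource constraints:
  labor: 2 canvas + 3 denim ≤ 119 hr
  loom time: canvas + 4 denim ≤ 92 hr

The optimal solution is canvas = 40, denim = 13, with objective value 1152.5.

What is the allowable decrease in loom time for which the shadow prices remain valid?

Binding constraints: labor, loom time. The basis is B = [[2,3],[1,4]] with det 5.
Per unit decrease in loom time, x* moves by d = (0.6, -0.4).
The basis stays optimal until denim reaches 0; allowable decrease = 32.5 hr.

32.5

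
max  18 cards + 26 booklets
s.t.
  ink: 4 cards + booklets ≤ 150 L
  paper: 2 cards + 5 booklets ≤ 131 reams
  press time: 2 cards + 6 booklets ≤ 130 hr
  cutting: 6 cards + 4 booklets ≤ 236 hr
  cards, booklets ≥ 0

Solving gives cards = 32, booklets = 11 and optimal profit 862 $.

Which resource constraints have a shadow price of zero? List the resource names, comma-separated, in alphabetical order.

ink: 139/150 (slack 11)
paper: 119/131 (slack 12)
press time: 130/130 (binding)
cutting: 236/236 (binding)
By complementary slackness, a constraint with positive slack has shadow price 0 → ink, paper.

ink, paper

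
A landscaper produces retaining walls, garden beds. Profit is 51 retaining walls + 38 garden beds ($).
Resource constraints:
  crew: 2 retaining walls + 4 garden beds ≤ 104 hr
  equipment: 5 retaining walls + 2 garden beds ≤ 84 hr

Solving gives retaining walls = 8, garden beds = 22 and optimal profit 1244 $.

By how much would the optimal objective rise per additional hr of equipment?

8

Check each constraint at x*: crew 104/104 (tight); equipment 84/84 (tight).
From A_Bᵀ y = c: 2·y_crew + 5·y_equipment = 51; 4·y_crew + 2·y_equipment = 38.
→ y_crew = 5.5 and y_equipment = 8.
Shadow price of equipment = 8.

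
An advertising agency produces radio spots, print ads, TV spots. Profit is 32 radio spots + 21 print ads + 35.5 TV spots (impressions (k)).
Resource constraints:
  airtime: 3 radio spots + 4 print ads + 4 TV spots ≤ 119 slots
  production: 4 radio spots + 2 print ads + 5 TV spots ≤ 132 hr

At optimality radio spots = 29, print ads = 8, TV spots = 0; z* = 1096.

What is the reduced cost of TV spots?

At the optimum: airtime uses 119 of 119 (binding); production uses 132 of 132 (binding).
The binding rows give the dual system: 3·y_airtime + 4·y_production = 32 and 4·y_airtime + 2·y_production = 21.
Solving: y_airtime = 2, y_production = 6.5.
Reduced cost of TV spots: c₃ − yᵀa₃ = 35.5 − (2·4 + 6.5·5) = 35.5 − 40.5 = -5.

-5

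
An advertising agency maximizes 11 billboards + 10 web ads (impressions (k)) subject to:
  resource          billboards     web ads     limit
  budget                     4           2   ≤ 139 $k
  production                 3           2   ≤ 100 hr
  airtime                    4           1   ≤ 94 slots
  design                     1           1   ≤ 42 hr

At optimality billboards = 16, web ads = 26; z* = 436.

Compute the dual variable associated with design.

8

At the optimum: budget uses 116 of 139 (slack = 23); production uses 100 of 100 (binding); airtime uses 90 of 94 (slack = 4); design uses 42 of 42 (binding).
By complementary slackness, y = 0 for the non-binding constraints.
The binding rows give the dual system: 3·y_production + 1·y_design = 11 and 2·y_production + 1·y_design = 10.
This yields shadow prices y_production = 1, y_design = 8.
Shadow price of design = 8.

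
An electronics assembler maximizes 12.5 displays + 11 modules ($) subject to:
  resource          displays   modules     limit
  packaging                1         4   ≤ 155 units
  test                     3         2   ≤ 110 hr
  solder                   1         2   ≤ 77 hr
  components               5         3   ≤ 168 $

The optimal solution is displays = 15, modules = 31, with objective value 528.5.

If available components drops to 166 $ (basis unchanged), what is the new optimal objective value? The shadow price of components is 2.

Δb = -2, so new z* = 528.5 + (2)·(-2) = 528.5 − 4 = 524.5.

524.5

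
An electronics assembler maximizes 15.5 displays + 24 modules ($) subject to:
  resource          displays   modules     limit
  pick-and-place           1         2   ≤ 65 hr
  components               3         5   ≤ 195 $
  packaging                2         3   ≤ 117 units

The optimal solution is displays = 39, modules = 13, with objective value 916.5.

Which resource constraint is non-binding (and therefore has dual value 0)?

components

pick-and-place: 65/65 (binding)
components: 182/195 (slack 13)
packaging: 117/117 (binding)
By complementary slackness, a constraint with positive slack has shadow price 0 → components.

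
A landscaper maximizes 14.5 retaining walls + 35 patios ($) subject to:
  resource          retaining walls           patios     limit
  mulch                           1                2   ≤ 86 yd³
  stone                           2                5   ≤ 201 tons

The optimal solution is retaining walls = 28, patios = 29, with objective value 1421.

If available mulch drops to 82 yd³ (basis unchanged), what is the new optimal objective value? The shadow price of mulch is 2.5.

Δb = -4, so new z* = 1421 + (2.5)·(-4) = 1421 − 10 = 1411.

1411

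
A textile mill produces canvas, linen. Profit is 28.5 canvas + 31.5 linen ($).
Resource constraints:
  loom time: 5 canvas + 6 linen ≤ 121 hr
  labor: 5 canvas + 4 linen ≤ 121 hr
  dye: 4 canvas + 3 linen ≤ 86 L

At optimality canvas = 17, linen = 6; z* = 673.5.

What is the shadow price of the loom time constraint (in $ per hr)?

4.5

Binding: loom time and dye. Non-binding: labor (12 unused).
By complementary slackness, y = 0 for the non-binding constraint.
Dual feasibility on the basic columns requires 5·y_loom time + 4·y_dye = 28.5, 6·y_loom time + 3·y_dye = 31.5.
This yields shadow prices y_loom time = 4.5, y_dye = 1.5.
Shadow price of loom time = 4.5.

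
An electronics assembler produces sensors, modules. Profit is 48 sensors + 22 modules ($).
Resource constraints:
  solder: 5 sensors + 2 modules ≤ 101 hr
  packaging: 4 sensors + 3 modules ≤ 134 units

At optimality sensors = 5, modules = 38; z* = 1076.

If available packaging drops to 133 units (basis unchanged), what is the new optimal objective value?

1074

Check each constraint at x*: solder 101/101 (tight); packaging 134/134 (tight).
From A_Bᵀ y = c: 5·y_solder + 4·y_packaging = 48; 2·y_solder + 3·y_packaging = 22.
Solving: y_solder = 8, y_packaging = 2.
Δz = y_packaging·Δb = 2 × (-1) = -2, so new z* = 1076 − 2 = 1074.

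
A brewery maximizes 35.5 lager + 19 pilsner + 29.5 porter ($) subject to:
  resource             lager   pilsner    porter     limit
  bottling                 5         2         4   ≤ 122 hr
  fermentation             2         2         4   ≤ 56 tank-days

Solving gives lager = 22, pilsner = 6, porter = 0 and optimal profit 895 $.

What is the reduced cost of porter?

-8.5

At the optimum: bottling uses 122 of 122 (binding); fermentation uses 56 of 56 (binding).
The binding rows give the dual system: 5·y_bottling + 2·y_fermentation = 35.5 and 2·y_bottling + 2·y_fermentation = 19.
Solving: y_bottling = 5.5, y_fermentation = 4.
Reduced cost of porter: c₃ − yᵀa₃ = 29.5 − (5.5·4 + 4·4) = 29.5 − 38 = -8.5.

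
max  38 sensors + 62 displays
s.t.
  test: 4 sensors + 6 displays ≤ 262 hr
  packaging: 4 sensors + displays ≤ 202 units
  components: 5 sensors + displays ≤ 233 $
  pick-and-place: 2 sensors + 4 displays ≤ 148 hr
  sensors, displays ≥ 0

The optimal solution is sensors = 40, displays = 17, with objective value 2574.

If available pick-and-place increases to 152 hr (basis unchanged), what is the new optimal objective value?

At the optimum: test uses 262 of 262 (binding); packaging uses 177 of 202 (slack = 25); components uses 217 of 233 (slack = 16); pick-and-place uses 148 of 148 (binding).
By complementary slackness, y = 0 for the non-binding constraints.
Dual feasibility on the basic columns requires 4·y_test + 2·y_pick-and-place = 38, 6·y_test + 4·y_pick-and-place = 62.
→ y_test = 7 and y_pick-and-place = 5.
Δz = y_pick-and-place·Δb = 5 × (4) = 20, so new z* = 2574 + 20 = 2594.

2594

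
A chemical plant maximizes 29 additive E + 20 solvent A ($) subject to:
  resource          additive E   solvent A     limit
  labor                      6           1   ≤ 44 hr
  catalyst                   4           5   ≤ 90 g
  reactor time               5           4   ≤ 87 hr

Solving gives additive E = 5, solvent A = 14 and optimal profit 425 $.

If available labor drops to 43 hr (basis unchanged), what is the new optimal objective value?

422.5

At the optimum: labor uses 44 of 44 (binding); catalyst uses 90 of 90 (binding); reactor time uses 81 of 87 (slack = 6).
Slack constraints have shadow price 0 (complementary slackness).
From A_Bᵀ y = c: 6·y_labor + 4·y_catalyst = 29; 1·y_labor + 5·y_catalyst = 20.
Solving: y_labor = 2.5, y_catalyst = 3.5.
Δz = y_labor·Δb = 2.5 × (-1) = -2.5, so new z* = 425 − 2.5 = 422.5.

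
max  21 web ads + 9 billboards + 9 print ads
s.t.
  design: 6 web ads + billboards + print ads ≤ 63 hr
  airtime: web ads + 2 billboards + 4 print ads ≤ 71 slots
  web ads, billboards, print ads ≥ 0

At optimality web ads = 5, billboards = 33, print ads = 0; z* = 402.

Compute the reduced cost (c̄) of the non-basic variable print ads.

-6

Both design and airtime are binding at x*.
The binding rows give the dual system: 6·y_design + 1·y_airtime = 21 and 1·y_design + 2·y_airtime = 9.
Solving: y_design = 3, y_airtime = 3.
Reduced cost of print ads: c₃ − yᵀa₃ = 9 − (3·1 + 3·4) = 9 − 15 = -6.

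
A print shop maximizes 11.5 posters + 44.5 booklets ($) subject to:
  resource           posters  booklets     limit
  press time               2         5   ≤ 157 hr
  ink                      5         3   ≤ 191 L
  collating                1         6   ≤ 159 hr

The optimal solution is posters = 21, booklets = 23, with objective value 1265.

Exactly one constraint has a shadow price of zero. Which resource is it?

ink

press time: 157/157 (binding)
ink: 174/191 (slack 17)
collating: 159/159 (binding)
By complementary slackness, a constraint with positive slack has shadow price 0 → ink.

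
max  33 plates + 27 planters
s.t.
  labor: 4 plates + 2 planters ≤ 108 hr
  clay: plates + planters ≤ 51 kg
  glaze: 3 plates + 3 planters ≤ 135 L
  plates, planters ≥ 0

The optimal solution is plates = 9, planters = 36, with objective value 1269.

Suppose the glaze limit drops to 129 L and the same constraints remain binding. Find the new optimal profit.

Binding: labor and glaze. Non-binding: clay (6 unused).
Slack constraints have shadow price 0 (complementary slackness).
From A_Bᵀ y = c: 4·y_labor + 3·y_glaze = 33; 2·y_labor + 3·y_glaze = 27.
Solving: y_labor = 3, y_glaze = 7.
Δz = y_glaze·Δb = 7 × (-6) = -42, so new z* = 1269 − 42 = 1227.

1227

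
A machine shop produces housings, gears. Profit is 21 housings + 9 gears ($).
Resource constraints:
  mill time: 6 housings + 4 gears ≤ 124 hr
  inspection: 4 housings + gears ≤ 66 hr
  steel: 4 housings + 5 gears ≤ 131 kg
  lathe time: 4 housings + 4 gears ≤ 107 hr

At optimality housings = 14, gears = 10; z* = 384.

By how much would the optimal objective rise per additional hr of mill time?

Check each constraint at x*: mill time 124/124 (tight); inspection 66/66 (tight); steel 106/131 (slack 25); lathe time 96/107 (slack 11).
By complementary slackness, y = 0 for the non-binding constraints.
Dual feasibility on the basic columns requires 6·y_mill time + 4·y_inspection = 21, 4·y_mill time + 1·y_inspection = 9.
Solving: y_mill time = 1.5, y_inspection = 3.
Shadow price of mill time = 1.5.

1.5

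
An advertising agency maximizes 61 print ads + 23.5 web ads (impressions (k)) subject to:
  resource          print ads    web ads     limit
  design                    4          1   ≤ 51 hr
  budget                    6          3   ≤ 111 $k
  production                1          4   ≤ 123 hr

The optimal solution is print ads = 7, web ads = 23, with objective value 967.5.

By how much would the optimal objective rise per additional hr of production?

0

Check each constraint at x*: design 51/51 (tight); budget 111/111 (tight); production 99/123 (slack 24).
By complementary slackness, y = 0 for the non-binding constraint.
The binding rows give the dual system: 4·y_design + 6·y_budget = 61 and 1·y_design + 3·y_budget = 23.5.
This yields shadow prices y_design = 7, y_budget = 5.5.
Shadow price of production = 0.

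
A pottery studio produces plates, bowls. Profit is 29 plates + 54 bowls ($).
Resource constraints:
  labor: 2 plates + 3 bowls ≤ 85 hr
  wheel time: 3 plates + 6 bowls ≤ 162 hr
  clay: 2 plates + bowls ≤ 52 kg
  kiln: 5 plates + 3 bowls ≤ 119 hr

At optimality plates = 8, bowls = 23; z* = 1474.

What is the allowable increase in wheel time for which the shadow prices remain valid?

8

Binding constraints: labor, wheel time. The basis is B = [[2,3],[3,6]] with det 3.
Per unit increase in wheel time, x* moves by d = (-1, 0.6667).
The basis stays optimal until plates reaches 0; allowable increase = 8 hr.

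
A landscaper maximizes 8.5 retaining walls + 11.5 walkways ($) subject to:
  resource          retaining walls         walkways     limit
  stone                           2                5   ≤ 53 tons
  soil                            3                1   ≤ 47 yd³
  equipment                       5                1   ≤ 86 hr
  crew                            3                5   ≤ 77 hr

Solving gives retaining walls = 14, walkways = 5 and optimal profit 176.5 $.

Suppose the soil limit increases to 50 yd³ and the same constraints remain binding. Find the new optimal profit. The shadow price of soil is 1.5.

Δb = 3, so new z* = 176.5 + (1.5)·(3) = 176.5 + 4.5 = 181.

181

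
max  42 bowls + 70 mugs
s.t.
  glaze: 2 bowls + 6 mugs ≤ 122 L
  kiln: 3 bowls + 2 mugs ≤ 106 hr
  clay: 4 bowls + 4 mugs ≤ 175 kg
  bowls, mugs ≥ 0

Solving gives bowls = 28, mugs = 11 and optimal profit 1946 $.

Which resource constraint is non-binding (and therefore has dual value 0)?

clay

glaze: 122/122 (binding)
kiln: 106/106 (binding)
clay: 156/175 (slack 19)
By complementary slackness, a constraint with positive slack has shadow price 0 → clay.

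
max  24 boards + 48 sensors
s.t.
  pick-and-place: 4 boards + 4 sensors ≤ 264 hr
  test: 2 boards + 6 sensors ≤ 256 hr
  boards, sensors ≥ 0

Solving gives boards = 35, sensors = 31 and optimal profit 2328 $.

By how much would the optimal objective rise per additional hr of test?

6

At the optimum: pick-and-place uses 264 of 264 (binding); test uses 256 of 256 (binding).
Dual feasibility on the basic columns requires 4·y_pick-and-place + 2·y_test = 24, 4·y_pick-and-place + 6·y_test = 48.
This yields shadow prices y_pick-and-place = 3, y_test = 6.
Shadow price of test = 6.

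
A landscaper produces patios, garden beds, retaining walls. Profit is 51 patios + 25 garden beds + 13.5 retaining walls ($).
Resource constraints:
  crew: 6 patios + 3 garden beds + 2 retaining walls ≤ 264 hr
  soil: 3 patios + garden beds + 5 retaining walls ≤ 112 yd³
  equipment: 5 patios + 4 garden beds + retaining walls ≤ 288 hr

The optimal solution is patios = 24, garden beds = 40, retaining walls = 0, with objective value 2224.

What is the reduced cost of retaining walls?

-7.5

At the optimum: crew uses 264 of 264 (binding); soil uses 112 of 112 (binding); equipment uses 280 of 288 (slack = 8).
By complementary slackness, y = 0 for the non-binding constraint.
From A_Bᵀ y = c: 6·y_crew + 3·y_soil = 51; 3·y_crew + 1·y_soil = 25.
→ y_crew = 8 and y_soil = 1.
Reduced cost of retaining walls: c₃ − yᵀa₃ = 13.5 − (8·2 + 1·5) = 13.5 − 21 = -7.5.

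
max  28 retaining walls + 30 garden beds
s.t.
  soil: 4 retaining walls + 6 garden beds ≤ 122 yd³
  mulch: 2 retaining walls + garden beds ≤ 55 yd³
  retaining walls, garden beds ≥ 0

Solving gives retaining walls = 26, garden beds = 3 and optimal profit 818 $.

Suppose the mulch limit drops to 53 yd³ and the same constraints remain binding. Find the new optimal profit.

At the optimum: soil uses 122 of 122 (binding); mulch uses 55 of 55 (binding).
Dual feasibility on the basic columns requires 4·y_soil + 2·y_mulch = 28, 6·y_soil + 1·y_mulch = 30.
→ y_soil = 4 and y_mulch = 6.
Δz = y_mulch·Δb = 6 × (-2) = -12, so new z* = 818 − 12 = 806.

806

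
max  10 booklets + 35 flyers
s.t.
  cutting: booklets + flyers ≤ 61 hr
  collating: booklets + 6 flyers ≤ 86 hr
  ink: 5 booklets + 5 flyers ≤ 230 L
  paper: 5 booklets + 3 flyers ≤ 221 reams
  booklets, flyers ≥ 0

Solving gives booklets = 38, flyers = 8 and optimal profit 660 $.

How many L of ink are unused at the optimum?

0

ink used = 5·38 + 5·8 = 230; slack = 230 − 230 = 0.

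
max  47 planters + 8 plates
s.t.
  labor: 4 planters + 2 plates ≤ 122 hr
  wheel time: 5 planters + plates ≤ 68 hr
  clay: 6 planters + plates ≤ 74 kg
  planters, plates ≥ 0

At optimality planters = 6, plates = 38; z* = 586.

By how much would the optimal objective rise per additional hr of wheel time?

Binding: wheel time and clay. Non-binding: labor (22 unused).
By complementary slackness, y = 0 for the non-binding constraint.
From A_Bᵀ y = c: 5·y_wheel time + 6·y_clay = 47; 1·y_wheel time + 1·y_clay = 8.
→ y_wheel time = 1 and y_clay = 7.
Shadow price of wheel time = 1.

1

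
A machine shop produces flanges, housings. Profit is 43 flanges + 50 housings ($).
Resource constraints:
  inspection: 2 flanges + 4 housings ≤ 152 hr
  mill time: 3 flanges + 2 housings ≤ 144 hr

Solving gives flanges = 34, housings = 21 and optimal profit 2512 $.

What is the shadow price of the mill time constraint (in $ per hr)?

Check each constraint at x*: inspection 152/152 (tight); mill time 144/144 (tight).
The binding rows give the dual system: 2·y_inspection + 3·y_mill time = 43 and 4·y_inspection + 2·y_mill time = 50.
This yields shadow prices y_inspection = 8, y_mill time = 9.
Shadow price of mill time = 9.

9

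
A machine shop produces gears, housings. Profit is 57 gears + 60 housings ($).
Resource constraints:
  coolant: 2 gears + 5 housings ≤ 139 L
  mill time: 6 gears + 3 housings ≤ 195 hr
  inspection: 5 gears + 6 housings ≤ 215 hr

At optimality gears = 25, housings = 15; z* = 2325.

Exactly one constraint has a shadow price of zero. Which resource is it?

coolant: 125/139 (slack 14)
mill time: 195/195 (binding)
inspection: 215/215 (binding)
By complementary slackness, a constraint with positive slack has shadow price 0 → coolant.

coolant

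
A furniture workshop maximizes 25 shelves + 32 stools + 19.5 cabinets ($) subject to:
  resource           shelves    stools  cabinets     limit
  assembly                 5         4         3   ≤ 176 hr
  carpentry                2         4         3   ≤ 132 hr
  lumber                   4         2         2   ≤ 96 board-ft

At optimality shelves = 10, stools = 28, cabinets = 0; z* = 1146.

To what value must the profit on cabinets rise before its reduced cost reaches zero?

Check each constraint at x*: assembly 162/176 (slack 14); carpentry 132/132 (tight); lumber 96/96 (tight).
Since assembly is not tight, its dual is 0.
Dual feasibility on the basic columns requires 2·y_carpentry + 4·y_lumber = 25, 4·y_carpentry + 2·y_lumber = 32.
This yields shadow prices y_carpentry = 6.5, y_lumber = 3.
cabinets enters the basis when its profit ≥ yᵀa₃ = 6.5·3 + 3·2 = 25.5.

25.5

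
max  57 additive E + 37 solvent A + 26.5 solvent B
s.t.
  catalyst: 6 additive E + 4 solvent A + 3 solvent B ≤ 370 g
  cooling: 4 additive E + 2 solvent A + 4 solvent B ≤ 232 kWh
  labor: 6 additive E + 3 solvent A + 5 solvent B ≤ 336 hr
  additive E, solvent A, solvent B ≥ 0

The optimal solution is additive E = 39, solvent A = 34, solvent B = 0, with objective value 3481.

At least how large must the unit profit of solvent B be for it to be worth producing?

30.5

Binding: catalyst and labor. Non-binding: cooling (8 unused).
Slack constraints have shadow price 0 (complementary slackness).
Dual feasibility on the basic columns requires 6·y_catalyst + 6·y_labor = 57, 4·y_catalyst + 3·y_labor = 37.
→ y_catalyst = 8.5 and y_labor = 1.
solvent B enters the basis when its profit ≥ yᵀa₃ = 8.5·3 + 1·5 = 30.5.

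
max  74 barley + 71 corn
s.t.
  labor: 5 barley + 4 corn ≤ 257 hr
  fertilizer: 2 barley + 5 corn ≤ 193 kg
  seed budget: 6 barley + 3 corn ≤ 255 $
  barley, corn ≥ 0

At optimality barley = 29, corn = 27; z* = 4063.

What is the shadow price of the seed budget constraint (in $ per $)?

9.5

Binding: fertilizer and seed budget. Non-binding: labor (4 unused).
Since labor is not tight, its dual is 0.
Dual feasibility on the basic columns requires 2·y_fertilizer + 6·y_seed budget = 74, 5·y_fertilizer + 3·y_seed budget = 71.
→ y_fertilizer = 8.5 and y_seed budget = 9.5.
Shadow price of seed budget = 9.5.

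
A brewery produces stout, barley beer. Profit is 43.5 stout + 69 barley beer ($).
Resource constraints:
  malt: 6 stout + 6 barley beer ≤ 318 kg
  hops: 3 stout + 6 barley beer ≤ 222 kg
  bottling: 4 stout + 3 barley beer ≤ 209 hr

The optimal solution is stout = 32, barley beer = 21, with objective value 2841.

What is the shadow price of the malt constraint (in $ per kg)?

3

Check each constraint at x*: malt 318/318 (tight); hops 222/222 (tight); bottling 191/209 (slack 18).
Since bottling is not tight, its dual is 0.
The binding rows give the dual system: 6·y_malt + 3·y_hops = 43.5 and 6·y_malt + 6·y_hops = 69.
This yields shadow prices y_malt = 3, y_hops = 8.5.
Shadow price of malt = 3.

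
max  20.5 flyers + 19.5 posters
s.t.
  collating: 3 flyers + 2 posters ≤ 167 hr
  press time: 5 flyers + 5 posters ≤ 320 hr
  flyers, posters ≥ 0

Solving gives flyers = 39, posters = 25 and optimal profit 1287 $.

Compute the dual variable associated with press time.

3.5

Both collating and press time are binding at x*.
From A_Bᵀ y = c: 3·y_collating + 5·y_press time = 20.5; 2·y_collating + 5·y_press time = 19.5.
→ y_collating = 1 and y_press time = 3.5.
Shadow price of press time = 3.5.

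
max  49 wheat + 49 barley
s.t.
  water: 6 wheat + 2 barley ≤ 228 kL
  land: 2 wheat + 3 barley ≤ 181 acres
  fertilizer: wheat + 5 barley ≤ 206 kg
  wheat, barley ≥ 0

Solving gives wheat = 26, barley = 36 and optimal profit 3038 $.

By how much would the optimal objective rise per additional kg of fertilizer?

7

Check each constraint at x*: water 228/228 (tight); land 160/181 (slack 21); fertilizer 206/206 (tight).
Slack constraints have shadow price 0 (complementary slackness).
The binding rows give the dual system: 6·y_water + 1·y_fertilizer = 49 and 2·y_water + 5·y_fertilizer = 49.
Solving: y_water = 7, y_fertilizer = 7.
Shadow price of fertilizer = 7.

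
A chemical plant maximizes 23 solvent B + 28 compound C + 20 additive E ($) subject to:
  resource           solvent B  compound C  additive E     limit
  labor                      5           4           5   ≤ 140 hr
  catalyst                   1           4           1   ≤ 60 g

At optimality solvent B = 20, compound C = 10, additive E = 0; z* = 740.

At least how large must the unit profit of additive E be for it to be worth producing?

Both labor and catalyst are binding at x*.
From A_Bᵀ y = c: 5·y_labor + 1·y_catalyst = 23; 4·y_labor + 4·y_catalyst = 28.
→ y_labor = 4 and y_catalyst = 3.
additive E enters the basis when its profit ≥ yᵀa₃ = 4·5 + 3·1 = 23.

23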